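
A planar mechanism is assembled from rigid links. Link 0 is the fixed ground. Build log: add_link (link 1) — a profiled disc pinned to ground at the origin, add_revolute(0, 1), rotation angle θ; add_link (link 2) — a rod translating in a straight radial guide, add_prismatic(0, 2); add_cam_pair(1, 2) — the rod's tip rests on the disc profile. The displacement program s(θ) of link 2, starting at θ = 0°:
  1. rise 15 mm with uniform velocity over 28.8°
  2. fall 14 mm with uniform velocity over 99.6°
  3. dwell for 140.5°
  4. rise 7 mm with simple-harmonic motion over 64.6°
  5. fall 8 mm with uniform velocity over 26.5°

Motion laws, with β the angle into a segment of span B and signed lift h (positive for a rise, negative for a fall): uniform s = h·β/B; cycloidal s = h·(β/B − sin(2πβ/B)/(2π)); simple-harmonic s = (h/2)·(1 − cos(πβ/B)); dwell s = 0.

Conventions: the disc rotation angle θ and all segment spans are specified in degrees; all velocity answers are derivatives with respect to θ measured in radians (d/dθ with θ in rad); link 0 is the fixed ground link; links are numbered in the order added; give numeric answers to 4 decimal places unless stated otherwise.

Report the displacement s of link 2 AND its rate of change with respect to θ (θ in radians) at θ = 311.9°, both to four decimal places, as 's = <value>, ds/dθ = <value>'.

seg 1 [0°–28.8°] uniform, h=15: full span → s += 15 → s = 15.0000
seg 2 [28.8°–128.4°] uniform, h=-14: full span → s += -14 → s = 1.0000
seg 3 [128.4°–268.9°] dwell: s stays 1.0000
seg 4 [268.9°–333.5°] simple-harmonic, h=7: θ=311.9° here. β=43, B=64.6. 7/2·(1 − cos(π·0.6656)) = 5.2402 → s = 6.2402
velocity in seg [268.9°–333.5°] (simple-harmonic), θ in radians: β = 43° = 0.7505 rad, B = 64.6° = 1.1275 rad; ds/dθ = (πh/(2B)) sin(πβ/B) = (π·7/(2·1.1275)) sin(π·0.6656) = 8.461523 mm/rad

s = 6.2402, ds/dθ = 8.4615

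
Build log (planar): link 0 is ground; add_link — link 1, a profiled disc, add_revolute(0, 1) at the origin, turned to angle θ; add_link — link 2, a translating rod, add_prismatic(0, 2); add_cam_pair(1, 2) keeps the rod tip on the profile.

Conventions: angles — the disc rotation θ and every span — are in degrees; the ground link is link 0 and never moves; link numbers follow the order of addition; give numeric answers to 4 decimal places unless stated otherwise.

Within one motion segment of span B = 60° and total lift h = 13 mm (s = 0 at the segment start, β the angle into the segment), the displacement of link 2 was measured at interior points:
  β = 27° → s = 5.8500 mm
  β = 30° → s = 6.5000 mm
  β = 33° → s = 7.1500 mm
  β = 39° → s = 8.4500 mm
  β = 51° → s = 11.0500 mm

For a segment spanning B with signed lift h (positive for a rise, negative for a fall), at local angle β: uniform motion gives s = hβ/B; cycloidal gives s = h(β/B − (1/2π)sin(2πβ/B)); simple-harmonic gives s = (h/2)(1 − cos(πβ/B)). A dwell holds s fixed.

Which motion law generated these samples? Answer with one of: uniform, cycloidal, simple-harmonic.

candidates at β/B = r: uniform s = h·r (linear in β); cycloidal s = h·(r − sin(2πr)/(2π)); simple-harmonic s = (h/2)(1 − cos(πr))
β=27°: printed 5.8500 | uniform 5.8500, cycloidal 5.2106, simple-harmonic 5.4832
β=30°: printed 6.5000 | uniform 6.5000, cycloidal 6.5000, simple-harmonic 6.5000
β=33°: printed 7.1500 | uniform 7.1500, cycloidal 7.7894, simple-harmonic 7.5168
β=39°: printed 8.4500 | uniform 8.4500, cycloidal 10.1239, simple-harmonic 9.4509
β=51°: printed 11.0500 | uniform 11.0500, cycloidal 12.7239, simple-harmonic 12.2915
only one law matches every sample → uniform

uniform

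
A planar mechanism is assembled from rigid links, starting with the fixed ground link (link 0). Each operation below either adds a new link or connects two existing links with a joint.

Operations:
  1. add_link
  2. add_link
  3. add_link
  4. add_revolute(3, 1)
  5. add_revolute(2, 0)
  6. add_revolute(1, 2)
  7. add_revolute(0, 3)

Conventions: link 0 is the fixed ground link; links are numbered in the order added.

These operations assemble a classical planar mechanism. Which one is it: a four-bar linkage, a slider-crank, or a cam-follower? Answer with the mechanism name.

links: 4 (incl. ground); joints: 4 revolute, 0 prismatic, 0 higher (cam) pair, forming one closed loop
4 links in a single 4R loop → four-bar linkage

four-bar linkage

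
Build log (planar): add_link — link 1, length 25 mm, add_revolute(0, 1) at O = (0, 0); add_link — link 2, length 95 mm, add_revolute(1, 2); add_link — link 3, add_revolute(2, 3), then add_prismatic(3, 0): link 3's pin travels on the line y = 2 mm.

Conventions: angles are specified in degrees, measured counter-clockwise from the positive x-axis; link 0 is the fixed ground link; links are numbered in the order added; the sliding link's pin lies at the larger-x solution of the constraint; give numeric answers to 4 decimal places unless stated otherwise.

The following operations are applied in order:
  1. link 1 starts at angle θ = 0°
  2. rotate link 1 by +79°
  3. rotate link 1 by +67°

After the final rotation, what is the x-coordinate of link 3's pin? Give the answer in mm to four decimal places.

geometry: r = 25 mm, L = 95 mm, e = 2 mm; θ starts at 0°
rotate link 1 by +79°: θ ← 0° +79° = 79°
rotate link 1 by +67°: θ ← 79° +67° = 146°
crank pin P = (r cos θ, r sin θ) = (-20.725939, 13.979823)
h = r sin θ − e = 13.979823 − 2 = 11.979823
x = r cos θ + √(L² − h²) = -20.725939 + 94.241625 = 73.515686

73.5157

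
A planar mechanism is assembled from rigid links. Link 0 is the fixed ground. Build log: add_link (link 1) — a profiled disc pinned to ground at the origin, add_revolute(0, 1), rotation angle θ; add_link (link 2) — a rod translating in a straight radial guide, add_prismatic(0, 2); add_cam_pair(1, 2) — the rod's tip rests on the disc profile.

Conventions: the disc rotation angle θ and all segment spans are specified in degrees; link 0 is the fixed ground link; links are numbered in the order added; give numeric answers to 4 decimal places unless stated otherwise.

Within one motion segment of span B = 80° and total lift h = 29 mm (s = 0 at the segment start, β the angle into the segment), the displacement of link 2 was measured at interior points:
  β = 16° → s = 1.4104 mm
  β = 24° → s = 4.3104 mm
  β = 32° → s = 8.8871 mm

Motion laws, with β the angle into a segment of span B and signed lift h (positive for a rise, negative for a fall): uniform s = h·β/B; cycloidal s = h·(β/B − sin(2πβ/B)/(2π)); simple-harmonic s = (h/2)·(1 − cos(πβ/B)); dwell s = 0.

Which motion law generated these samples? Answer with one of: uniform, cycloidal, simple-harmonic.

candidates at β/B = r: uniform s = h·r (linear in β); cycloidal s = h·(r − sin(2πr)/(2π)); simple-harmonic s = (h/2)(1 − cos(πr))
β=16°: printed 1.4104 | uniform 5.8000, cycloidal 1.4104, simple-harmonic 2.7693
β=24°: printed 4.3104 | uniform 8.7000, cycloidal 4.3104, simple-harmonic 5.9771
β=32°: printed 8.8871 | uniform 11.6000, cycloidal 8.8871, simple-harmonic 10.0193
only one law matches every sample → cycloidal

cycloidal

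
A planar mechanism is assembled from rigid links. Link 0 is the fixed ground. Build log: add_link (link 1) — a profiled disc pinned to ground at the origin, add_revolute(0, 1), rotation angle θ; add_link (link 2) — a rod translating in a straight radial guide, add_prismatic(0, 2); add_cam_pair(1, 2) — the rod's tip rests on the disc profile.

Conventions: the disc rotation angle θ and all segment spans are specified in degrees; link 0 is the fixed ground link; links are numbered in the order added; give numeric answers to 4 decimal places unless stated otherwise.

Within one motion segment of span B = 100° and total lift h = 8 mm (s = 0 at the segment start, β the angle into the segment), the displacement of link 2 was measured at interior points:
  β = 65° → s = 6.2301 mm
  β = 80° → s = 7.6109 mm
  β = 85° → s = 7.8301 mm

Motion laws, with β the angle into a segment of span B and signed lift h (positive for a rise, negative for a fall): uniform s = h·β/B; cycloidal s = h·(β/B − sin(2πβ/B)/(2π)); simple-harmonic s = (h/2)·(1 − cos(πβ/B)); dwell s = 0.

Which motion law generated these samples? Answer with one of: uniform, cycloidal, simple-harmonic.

candidates at β/B = r: uniform s = h·r (linear in β); cycloidal s = h·(r − sin(2πr)/(2π)); simple-harmonic s = (h/2)(1 − cos(πr))
β=65°: printed 6.2301 | uniform 5.2000, cycloidal 6.2301, simple-harmonic 5.8160
β=80°: printed 7.6109 | uniform 6.4000, cycloidal 7.6109, simple-harmonic 7.2361
β=85°: printed 7.8301 | uniform 6.8000, cycloidal 7.8301, simple-harmonic 7.5640
only one law matches every sample → cycloidal

cycloidal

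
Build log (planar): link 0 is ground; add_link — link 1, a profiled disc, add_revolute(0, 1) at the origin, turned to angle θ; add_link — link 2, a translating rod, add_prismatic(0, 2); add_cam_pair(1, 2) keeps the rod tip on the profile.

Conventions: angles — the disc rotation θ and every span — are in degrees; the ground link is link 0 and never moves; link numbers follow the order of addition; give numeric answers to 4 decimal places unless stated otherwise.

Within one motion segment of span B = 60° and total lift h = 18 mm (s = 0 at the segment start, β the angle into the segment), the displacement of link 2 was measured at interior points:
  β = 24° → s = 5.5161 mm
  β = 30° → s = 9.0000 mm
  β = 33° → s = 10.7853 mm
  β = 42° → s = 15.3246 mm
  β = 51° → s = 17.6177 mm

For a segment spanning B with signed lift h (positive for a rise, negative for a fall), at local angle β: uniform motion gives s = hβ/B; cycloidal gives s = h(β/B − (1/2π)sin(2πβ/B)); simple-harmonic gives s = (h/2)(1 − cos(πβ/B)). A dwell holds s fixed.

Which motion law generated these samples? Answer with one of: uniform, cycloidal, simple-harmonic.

candidates at β/B = r: uniform s = h·r (linear in β); cycloidal s = h·(r − sin(2πr)/(2π)); simple-harmonic s = (h/2)(1 − cos(πr))
β=24°: printed 5.5161 | uniform 7.2000, cycloidal 5.5161, simple-harmonic 6.2188
β=30°: printed 9.0000 | uniform 9.0000, cycloidal 9.0000, simple-harmonic 9.0000
β=33°: printed 10.7853 | uniform 9.9000, cycloidal 10.7853, simple-harmonic 10.4079
β=42°: printed 15.3246 | uniform 12.6000, cycloidal 15.3246, simple-harmonic 14.2901
β=51°: printed 17.6177 | uniform 15.3000, cycloidal 17.6177, simple-harmonic 17.0191
only one law matches every sample → cycloidal

cycloidal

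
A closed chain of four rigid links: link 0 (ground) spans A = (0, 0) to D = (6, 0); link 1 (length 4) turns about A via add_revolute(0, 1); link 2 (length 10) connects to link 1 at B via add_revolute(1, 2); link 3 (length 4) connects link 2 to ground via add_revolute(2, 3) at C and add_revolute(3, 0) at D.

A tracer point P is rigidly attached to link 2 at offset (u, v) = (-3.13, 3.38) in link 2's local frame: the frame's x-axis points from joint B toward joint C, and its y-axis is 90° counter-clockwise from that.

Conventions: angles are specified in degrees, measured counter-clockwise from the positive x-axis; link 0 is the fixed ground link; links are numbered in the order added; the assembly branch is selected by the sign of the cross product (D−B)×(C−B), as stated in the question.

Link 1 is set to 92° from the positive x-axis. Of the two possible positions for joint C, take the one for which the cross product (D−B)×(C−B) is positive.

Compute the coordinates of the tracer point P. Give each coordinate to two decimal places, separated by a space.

A=(0,0), D=(6.00,0)
B = A + 4.00·(cos92°, sin92°) = (-0.1396, 3.9976)
|BD| = 7.3263
circle(B,10.00) ∩ circle(D,4.00): a=9.3959, h=3.4230
  candidates: C₊=(9.6021,1.7393) cross=25.078; C₋=(5.8666,-3.9978) cross=-25.078
  branch + wants cross > 0 → take C=(9.6021,1.7393) (cross=25.078)
ex = (C−B)/|BC| = (0.9742,-0.2258); ey = (0.2258,0.9742)
P = B + -3.13·ex + 3.38·ey = (-2.4254,7.9971)

-2.43 8.00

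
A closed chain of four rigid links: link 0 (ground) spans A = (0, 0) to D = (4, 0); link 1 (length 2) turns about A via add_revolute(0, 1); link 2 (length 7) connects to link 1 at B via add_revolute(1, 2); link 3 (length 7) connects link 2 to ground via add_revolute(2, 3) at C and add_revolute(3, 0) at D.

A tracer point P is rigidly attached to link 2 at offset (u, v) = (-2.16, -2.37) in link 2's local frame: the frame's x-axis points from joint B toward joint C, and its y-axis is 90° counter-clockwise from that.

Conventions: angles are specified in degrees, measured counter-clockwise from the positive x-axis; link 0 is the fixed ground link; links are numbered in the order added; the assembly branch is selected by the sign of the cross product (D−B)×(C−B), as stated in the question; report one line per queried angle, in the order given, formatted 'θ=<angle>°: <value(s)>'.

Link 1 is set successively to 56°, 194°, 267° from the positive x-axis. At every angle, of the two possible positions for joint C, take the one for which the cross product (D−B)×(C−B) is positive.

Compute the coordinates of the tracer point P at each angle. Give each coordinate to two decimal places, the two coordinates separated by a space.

A=(0,0), D=(4.00,0)
θ=56°: B = A + 2.00·(cos56°, sin56°) = (1.1184, 1.6581)
θ=56°: |BD| = 3.3246
θ=56°: circle(B,7.00) ∩ circle(D,7.00): a=1.6623, h=6.7998
θ=56°:   candidates: C₊=(5.9504,6.7228) cross=22.606; C₋=(-0.8321,-5.0647) cross=-22.606
θ=56°:   branch + wants cross > 0 → take C=(5.9504,6.7228) (cross=22.606)
θ=56°: ex = (C−B)/|BC| = (0.6903,0.7235); ey = (-0.7235,0.6903)
θ=56°: P = B + -2.16·ex + -2.37·ey = (1.3421,-1.5407)
θ=194°: B = A + 2.00·(cos194°, sin194°) = (-1.9406, -0.4838)
θ=194°: |BD| = 5.9603
θ=194°: circle(B,7.00) ∩ circle(D,7.00): a=2.9801, h=6.3339
θ=194°:   candidates: C₊=(0.5155,6.0711) cross=37.752; C₋=(1.5439,-6.5550) cross=-37.752
θ=194°:   branch + wants cross > 0 → take C=(0.5155,6.0711) (cross=37.752)
θ=194°: ex = (C−B)/|BC| = (0.3509,0.9364); ey = (-0.9364,0.3509)
θ=194°: P = B + -2.16·ex + -2.37·ey = (-0.4792,-3.3381)
θ=267°: B = A + 2.00·(cos267°, sin267°) = (-0.1047, -1.9973)
θ=267°: |BD| = 4.5648
θ=267°: circle(B,7.00) ∩ circle(D,7.00): a=2.2824, h=6.6175
θ=267°:   candidates: C₊=(-0.9477,4.9518) cross=30.207; C₋=(4.8430,-6.9491) cross=-30.207
θ=267°:   branch + wants cross > 0 → take C=(-0.9477,4.9518) (cross=30.207)
θ=267°: ex = (C−B)/|BC| = (-0.1204,0.9927); ey = (-0.9927,-0.1204)
θ=267°: P = B + -2.16·ex + -2.37·ey = (2.5082,-3.8561)

θ=56°: 1.34 -1.54
θ=194°: -0.48 -3.34
θ=267°: 2.51 -3.86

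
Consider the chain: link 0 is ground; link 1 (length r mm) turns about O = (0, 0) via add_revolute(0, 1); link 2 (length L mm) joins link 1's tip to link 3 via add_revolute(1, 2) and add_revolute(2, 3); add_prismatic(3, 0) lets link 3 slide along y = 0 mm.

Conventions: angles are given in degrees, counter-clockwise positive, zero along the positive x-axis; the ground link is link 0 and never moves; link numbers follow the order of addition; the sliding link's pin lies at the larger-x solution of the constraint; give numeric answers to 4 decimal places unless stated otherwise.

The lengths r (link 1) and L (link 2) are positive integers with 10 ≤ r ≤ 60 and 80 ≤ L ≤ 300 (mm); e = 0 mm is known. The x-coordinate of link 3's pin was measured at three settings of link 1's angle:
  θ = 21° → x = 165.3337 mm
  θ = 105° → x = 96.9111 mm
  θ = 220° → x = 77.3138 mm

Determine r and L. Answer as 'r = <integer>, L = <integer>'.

constraint per measurement: (x − r cos θ)² + (r sin θ − e)² = L²
subtracting the θ₁ and θ₂ equations cancels the r² and L² terms:
r = (x₁² − x₂²) / (2[(x₁cos θ₁ + e sin θ₁) − (x₂cos θ₂ + e sin θ₂)]) = 50.0000 → r = 50
L² = (x₁ − r cos θ₁)² + (r sin θ₁ − e)² = 14400.0017 → L = 120.0000 → L = 120
check at θ₃=220°: x = 77.3138 (printed 77.3138) ✓

r = 50, L = 120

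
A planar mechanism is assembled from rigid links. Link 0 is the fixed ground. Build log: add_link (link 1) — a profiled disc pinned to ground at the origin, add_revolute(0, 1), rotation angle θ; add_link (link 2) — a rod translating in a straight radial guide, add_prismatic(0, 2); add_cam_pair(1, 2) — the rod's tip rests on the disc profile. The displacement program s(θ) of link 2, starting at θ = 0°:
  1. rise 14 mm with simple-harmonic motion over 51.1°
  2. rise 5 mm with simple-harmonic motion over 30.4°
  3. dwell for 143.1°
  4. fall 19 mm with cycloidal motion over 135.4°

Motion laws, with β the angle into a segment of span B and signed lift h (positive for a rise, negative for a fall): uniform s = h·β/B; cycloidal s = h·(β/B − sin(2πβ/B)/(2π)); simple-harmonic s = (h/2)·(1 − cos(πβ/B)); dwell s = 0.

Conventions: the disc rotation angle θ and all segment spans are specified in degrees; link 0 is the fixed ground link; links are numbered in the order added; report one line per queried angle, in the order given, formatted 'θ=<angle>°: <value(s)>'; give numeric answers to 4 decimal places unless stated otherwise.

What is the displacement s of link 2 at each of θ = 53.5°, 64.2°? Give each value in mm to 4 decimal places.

seg 1 [0°–51.1°] simple-harmonic, h=14: full span → s += 14 → s = 14.0000
seg 2 [51.1°–81.5°] simple-harmonic, h=5: θ=53.5° here. β=2.4, B=30.4. 5/2·(1 − cos(π·0.0789)) = 0.0765 → s = 14.0765
seg 2 [51.1°–81.5°] simple-harmonic, h=5: θ=64.2° here. β=13.1, B=30.4. 5/2·(1 − cos(π·0.4309)) = 1.9617 → s = 15.9617

θ=53.5°: 14.0765
θ=64.2°: 15.9617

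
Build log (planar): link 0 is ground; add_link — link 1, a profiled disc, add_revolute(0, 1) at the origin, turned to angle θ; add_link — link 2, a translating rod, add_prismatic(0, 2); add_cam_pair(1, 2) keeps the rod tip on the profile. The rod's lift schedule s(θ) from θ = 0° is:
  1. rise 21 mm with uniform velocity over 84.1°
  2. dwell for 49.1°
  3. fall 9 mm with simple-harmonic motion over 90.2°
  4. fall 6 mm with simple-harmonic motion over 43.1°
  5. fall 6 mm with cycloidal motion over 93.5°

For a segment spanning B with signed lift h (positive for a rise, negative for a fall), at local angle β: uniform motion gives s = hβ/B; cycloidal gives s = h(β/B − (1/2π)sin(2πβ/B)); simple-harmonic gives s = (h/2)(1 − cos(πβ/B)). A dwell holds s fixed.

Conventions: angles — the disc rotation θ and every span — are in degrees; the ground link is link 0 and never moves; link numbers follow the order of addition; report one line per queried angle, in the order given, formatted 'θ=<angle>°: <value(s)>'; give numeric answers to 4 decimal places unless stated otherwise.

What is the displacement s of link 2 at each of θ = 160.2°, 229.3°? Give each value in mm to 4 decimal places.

seg 1 [0°–84.1°] uniform, h=21: full span → s += 21 → s = 21.0000
seg 2 [84.1°–133.2°] dwell: s stays 21.0000
seg 3 [133.2°–223.4°] simple-harmonic, h=-9: θ=160.2° here. β=27, B=90.2. -9/2·(1 − cos(π·0.2993)) = -1.8474 → s = 19.1526
seg 3 [133.2°–223.4°] simple-harmonic, h=-9: full span → s += -9 → s = 12.0000
seg 4 [223.4°–266.5°] simple-harmonic, h=-6: θ=229.3° here. β=5.9, B=43.1. -6/2·(1 − cos(π·0.1369)) = -0.2732 → s = 11.7268

θ=160.2°: 19.1526
θ=229.3°: 11.7268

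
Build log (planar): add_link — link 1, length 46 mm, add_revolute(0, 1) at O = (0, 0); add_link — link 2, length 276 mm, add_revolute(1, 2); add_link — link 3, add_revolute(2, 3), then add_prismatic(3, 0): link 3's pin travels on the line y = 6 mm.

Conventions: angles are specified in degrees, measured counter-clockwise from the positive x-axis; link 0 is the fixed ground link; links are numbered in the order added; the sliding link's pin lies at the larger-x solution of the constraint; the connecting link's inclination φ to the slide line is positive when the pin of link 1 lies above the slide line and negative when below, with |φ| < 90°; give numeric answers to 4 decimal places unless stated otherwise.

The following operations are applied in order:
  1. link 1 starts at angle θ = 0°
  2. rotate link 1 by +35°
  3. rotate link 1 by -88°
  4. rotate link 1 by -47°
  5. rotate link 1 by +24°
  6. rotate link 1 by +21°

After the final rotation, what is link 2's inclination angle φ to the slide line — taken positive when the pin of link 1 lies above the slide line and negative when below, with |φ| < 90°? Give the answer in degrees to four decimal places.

geometry: r = 46 mm, L = 276 mm, e = 6 mm; θ starts at 0°
rotate link 1 by +35°: θ ← 0° +35° = 35°
rotate link 1 by -88°: θ ← 35° -88° = -53°
rotate link 1 by -47°: θ ← -53° -47° = -100°
rotate link 1 by +24°: θ ← -100° +24° = -76°
rotate link 1 by +21°: θ ← -76° +21° = -55°
h = r sin θ − e = -37.680994 − 6 = -43.680994
sin φ = h / L = -43.680994 / 276 = -0.15826447
φ = arcsin(-0.15826447) = -9.106174°

-9.1062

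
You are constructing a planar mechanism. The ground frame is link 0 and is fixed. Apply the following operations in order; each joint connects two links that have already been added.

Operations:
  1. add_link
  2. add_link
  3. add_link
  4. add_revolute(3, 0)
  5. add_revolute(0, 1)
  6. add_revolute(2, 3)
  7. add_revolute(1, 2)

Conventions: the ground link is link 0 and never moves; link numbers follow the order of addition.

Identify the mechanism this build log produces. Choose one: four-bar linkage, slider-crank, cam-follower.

links: 4 (incl. ground); joints: 4 revolute, 0 prismatic, 0 higher (cam) pair, forming one closed loop
4 links in a single 4R loop → four-bar linkage

four-bar linkage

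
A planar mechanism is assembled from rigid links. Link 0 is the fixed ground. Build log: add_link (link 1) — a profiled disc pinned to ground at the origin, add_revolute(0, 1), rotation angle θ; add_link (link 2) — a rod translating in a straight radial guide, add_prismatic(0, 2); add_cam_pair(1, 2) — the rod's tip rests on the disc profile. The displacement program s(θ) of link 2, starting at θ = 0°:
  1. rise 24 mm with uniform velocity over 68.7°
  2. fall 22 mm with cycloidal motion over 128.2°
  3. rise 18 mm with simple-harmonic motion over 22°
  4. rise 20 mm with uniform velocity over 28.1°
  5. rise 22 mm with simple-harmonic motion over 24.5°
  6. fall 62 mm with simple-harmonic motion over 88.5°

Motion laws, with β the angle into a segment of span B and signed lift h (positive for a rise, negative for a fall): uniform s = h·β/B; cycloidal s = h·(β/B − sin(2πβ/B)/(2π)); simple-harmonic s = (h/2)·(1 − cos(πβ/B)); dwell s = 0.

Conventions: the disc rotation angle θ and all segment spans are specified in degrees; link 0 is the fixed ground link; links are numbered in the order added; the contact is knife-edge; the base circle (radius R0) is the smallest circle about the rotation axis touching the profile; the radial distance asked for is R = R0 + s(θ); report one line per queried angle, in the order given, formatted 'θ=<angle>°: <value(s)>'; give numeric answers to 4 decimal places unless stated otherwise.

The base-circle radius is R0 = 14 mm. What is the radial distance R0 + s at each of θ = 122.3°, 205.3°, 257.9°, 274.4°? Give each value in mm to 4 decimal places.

seg 1 [0°–68.7°] uniform, h=24: full span → s += 24 → s = 24.0000
seg 2 [68.7°–196.9°] cycloidal, h=-22: θ=122.3° here. β=53.6, B=128.2. -22·(0.4181 − sin(2π·0.4181)/(2π)) = -7.4747 → s = 16.5253
seg 2 [68.7°–196.9°] cycloidal, h=-22: full span → s += -22 → s = 2.0000
seg 3 [196.9°–218.9°] simple-harmonic, h=18: θ=205.3° here. β=8.4, B=22. 18/2·(1 − cos(π·0.3818)) = 5.7347 → s = 7.7347
seg 3 [196.9°–218.9°] simple-harmonic, h=18: full span → s += 18 → s = 20.0000
seg 4 [218.9°–247°] uniform, h=20: full span → s += 20 → s = 40.0000
seg 5 [247°–271.5°] simple-harmonic, h=22: θ=257.9° here. β=10.9, B=24.5. 22/2·(1 − cos(π·0.4449)) = 9.1053 → s = 49.1053
seg 5 [247°–271.5°] simple-harmonic, h=22: full span → s += 22 → s = 62.0000
seg 6 [271.5°–360°] simple-harmonic, h=-62: θ=274.4° here. β=2.9, B=88.5. -62/2·(1 − cos(π·0.0328)) = -0.1641 → s = 61.8359
θ=122.3°: R = R0 + s = 14 + 16.5253 = 30.5253
θ=205.3°: R = R0 + s = 14 + 7.7347 = 21.7347
θ=257.9°: R = R0 + s = 14 + 49.1053 = 63.1053
θ=274.4°: R = R0 + s = 14 + 61.8359 = 75.8359

θ=122.3°: 30.5253
θ=205.3°: 21.7347
θ=257.9°: 63.1053
θ=274.4°: 75.8359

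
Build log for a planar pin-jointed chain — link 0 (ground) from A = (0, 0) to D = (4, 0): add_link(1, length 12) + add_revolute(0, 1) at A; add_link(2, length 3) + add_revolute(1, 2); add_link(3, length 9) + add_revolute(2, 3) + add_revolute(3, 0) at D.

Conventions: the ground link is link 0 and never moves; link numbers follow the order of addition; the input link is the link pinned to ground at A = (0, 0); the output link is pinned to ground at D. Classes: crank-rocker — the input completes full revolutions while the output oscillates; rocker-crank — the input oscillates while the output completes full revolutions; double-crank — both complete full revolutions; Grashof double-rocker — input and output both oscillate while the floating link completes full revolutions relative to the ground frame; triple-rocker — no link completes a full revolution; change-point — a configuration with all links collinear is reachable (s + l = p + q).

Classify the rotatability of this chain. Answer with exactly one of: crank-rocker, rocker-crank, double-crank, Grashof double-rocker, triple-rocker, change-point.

lengths: ground=4, input=12, coupler=3, output=9
sorted: s=3 (shortest), l=12 (longest), p+q=13
s + l = 15 vs p + q = 13
s + l > p + q → non-Grashof → no link fully rotates → triple-rocker

triple-rocker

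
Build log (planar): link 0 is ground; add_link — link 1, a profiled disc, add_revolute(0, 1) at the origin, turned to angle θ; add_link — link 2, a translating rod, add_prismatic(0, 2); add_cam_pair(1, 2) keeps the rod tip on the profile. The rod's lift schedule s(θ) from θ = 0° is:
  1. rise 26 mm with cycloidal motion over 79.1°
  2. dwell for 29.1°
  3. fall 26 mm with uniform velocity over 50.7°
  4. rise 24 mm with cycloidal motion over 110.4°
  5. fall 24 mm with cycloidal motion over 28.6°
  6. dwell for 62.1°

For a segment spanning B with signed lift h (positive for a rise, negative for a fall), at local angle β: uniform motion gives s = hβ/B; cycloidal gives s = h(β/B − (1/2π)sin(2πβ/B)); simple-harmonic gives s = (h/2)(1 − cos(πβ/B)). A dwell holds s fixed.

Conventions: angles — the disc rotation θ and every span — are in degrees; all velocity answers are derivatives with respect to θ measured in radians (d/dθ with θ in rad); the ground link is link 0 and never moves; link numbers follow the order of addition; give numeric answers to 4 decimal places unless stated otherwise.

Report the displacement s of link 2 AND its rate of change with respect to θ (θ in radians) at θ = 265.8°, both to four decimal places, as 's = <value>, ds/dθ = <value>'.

seg 1 [0°–79.1°] cycloidal, h=26: full span → s += 26 → s = 26.0000
seg 2 [79.1°–108.2°] dwell: s stays 26.0000
seg 3 [108.2°–158.9°] uniform, h=-26: full span → s += -26 → s = 0.0000
seg 4 [158.9°–269.3°] cycloidal, h=24: θ=265.8° here. β=106.9, B=110.4. 24·(0.9683 − sin(2π·0.9683)/(2π)) = 23.9950 → s = 23.9950
velocity in seg [158.9°–269.3°] (cycloidal), θ in radians: β = 106.9° = 1.8658 rad, B = 110.4° = 1.9268 rad; ds/dθ = (h/B)(1 − cos(2πβ/B)) = (24/1.9268)(1 − cos(2π·0.9683)) = 0.246295 mm/rad

s = 23.9950, ds/dθ = 0.2463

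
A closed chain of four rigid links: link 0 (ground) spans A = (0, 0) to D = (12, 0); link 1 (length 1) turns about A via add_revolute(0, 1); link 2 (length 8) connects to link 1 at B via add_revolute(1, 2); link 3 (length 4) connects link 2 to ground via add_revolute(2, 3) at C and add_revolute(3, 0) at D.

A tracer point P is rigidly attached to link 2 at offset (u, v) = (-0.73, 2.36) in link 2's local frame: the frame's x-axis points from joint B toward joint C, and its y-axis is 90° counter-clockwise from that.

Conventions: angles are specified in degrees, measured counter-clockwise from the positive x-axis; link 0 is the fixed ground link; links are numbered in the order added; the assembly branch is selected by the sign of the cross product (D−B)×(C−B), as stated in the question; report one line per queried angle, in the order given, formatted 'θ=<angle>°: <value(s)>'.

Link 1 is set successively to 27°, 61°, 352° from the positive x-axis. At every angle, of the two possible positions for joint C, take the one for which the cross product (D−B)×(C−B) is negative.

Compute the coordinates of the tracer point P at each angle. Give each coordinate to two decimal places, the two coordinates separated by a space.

A=(0,0), D=(12.00,0)
θ=27°: B = A + 1.00·(cos27°, sin27°) = (0.8910, 0.4540)
θ=27°: |BD| = 11.1183
θ=27°: circle(B,8.00) ∩ circle(D,4.00): a=7.7177, h=2.1063
θ=27°:   candidates: C₊=(8.6883,2.2434) cross=23.418; C₋=(8.5163,-1.9657) cross=-23.418
θ=27°:   branch - wants cross < 0 → take C=(8.5163,-1.9657) (cross=-23.418)
θ=27°: ex = (C−B)/|BC| = (0.9532,-0.3025); ey = (0.3025,0.9532)
θ=27°: P = B + -0.73·ex + 2.36·ey = (0.9090,2.9242)
θ=61°: B = A + 1.00·(cos61°, sin61°) = (0.4848, 0.8746)
θ=61°: |BD| = 11.5484
θ=61°: circle(B,8.00) ∩ circle(D,4.00): a=7.8524, h=1.5297
θ=61°:   candidates: C₊=(8.4305,1.8052) cross=17.665; C₋=(8.1988,-1.2454) cross=-17.665
θ=61°:   branch - wants cross < 0 → take C=(8.1988,-1.2454) (cross=-17.665)
θ=61°: ex = (C−B)/|BC| = (0.9642,-0.2650); ey = (0.2650,0.9642)
θ=61°: P = B + -0.73·ex + 2.36·ey = (0.4063,3.3437)
θ=352°: B = A + 1.00·(cos352°, sin352°) = (0.9903, -0.1392)
θ=352°: |BD| = 11.0106
θ=352°: circle(B,8.00) ∩ circle(D,4.00): a=7.6850, h=2.2227
θ=352°:   candidates: C₊=(8.6466,2.1805) cross=24.473; C₋=(8.7028,-2.2646) cross=-24.473
θ=352°:   branch - wants cross < 0 → take C=(8.7028,-2.2646) (cross=-24.473)
θ=352°: ex = (C−B)/|BC| = (0.9641,-0.2657); ey = (0.2657,0.9641)
θ=352°: P = B + -0.73·ex + 2.36·ey = (0.9135,2.3300)

θ=27°: 0.91 2.92
θ=61°: 0.41 3.34
θ=352°: 0.91 2.33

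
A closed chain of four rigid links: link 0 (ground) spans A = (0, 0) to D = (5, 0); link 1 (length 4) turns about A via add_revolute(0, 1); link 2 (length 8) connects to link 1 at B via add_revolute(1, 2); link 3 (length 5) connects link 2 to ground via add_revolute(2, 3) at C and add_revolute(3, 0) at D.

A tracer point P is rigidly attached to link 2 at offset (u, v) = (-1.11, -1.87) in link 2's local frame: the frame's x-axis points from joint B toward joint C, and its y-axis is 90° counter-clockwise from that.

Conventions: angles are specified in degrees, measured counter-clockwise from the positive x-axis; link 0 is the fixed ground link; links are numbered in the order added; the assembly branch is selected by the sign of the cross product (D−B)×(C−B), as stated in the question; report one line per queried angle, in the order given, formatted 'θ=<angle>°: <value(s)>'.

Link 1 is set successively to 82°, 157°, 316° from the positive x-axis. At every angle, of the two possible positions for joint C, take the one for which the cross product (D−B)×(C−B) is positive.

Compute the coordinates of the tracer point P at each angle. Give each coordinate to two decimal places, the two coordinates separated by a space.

A=(0,0), D=(5.00,0)
θ=82°: B = A + 4.00·(cos82°, sin82°) = (0.5567, 3.9611)
θ=82°: |BD| = 5.9526
θ=82°: circle(B,8.00) ∩ circle(D,5.00): a=6.2522, h=4.9910
θ=82°:   candidates: C₊=(8.5449,3.5262) cross=29.709; C₋=(1.9024,-3.9249) cross=-29.709
θ=82°:   branch + wants cross > 0 → take C=(8.5449,3.5262) (cross=29.709)
θ=82°: ex = (C−B)/|BC| = (0.9985,-0.0544); ey = (0.0544,0.9985)
θ=82°: P = B + -1.11·ex + -1.87·ey = (-0.6533,2.1542)
θ=157°: B = A + 4.00·(cos157°, sin157°) = (-3.6820, 1.5629)
θ=157°: |BD| = 8.8216
θ=157°: circle(B,8.00) ∩ circle(D,5.00): a=6.6213, h=4.4898
θ=157°:   candidates: C₊=(3.6300,4.8086) cross=39.607; C₋=(2.0390,-4.0290) cross=-39.607
θ=157°:   branch + wants cross > 0 → take C=(3.6300,4.8086) (cross=39.607)
θ=157°: ex = (C−B)/|BC| = (0.9140,0.4057); ey = (-0.4057,0.9140)
θ=157°: P = B + -1.11·ex + -1.87·ey = (-3.9379,-0.5966)
θ=316°: B = A + 4.00·(cos316°, sin316°) = (2.8774, -2.7786)
θ=316°: |BD| = 3.4966
θ=316°: circle(B,8.00) ∩ circle(D,5.00): a=7.3251, h=3.2160
θ=316°:   candidates: C₊=(4.7685,4.9946) cross=11.245; C₋=(9.8797,1.0901) cross=-11.245
θ=316°:   branch + wants cross > 0 → take C=(4.7685,4.9946) (cross=11.245)
θ=316°: ex = (C−B)/|BC| = (0.2364,0.9717); ey = (-0.9717,0.2364)
θ=316°: P = B + -1.11·ex + -1.87·ey = (4.4320,-4.2992)

θ=82°: -0.65 2.15
θ=157°: -3.94 -0.60
θ=316°: 4.43 -4.30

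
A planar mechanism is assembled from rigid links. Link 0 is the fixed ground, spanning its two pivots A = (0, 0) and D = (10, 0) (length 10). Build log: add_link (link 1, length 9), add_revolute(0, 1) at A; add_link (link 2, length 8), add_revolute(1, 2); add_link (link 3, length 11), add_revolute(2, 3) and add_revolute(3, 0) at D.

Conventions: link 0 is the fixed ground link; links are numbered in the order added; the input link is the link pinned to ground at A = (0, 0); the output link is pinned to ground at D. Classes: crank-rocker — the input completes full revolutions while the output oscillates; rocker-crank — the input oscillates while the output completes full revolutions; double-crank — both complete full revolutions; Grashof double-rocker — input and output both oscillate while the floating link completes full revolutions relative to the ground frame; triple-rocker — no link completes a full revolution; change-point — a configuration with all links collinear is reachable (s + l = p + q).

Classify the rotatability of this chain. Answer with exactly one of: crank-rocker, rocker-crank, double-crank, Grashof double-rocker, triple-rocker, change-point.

lengths: ground=10, input=9, coupler=8, output=11
sorted: s=8 (shortest), l=11 (longest), p+q=19
s + l = 19 vs p + q = 19
s + l = p + q → change-point (collinear configuration reachable)

change-point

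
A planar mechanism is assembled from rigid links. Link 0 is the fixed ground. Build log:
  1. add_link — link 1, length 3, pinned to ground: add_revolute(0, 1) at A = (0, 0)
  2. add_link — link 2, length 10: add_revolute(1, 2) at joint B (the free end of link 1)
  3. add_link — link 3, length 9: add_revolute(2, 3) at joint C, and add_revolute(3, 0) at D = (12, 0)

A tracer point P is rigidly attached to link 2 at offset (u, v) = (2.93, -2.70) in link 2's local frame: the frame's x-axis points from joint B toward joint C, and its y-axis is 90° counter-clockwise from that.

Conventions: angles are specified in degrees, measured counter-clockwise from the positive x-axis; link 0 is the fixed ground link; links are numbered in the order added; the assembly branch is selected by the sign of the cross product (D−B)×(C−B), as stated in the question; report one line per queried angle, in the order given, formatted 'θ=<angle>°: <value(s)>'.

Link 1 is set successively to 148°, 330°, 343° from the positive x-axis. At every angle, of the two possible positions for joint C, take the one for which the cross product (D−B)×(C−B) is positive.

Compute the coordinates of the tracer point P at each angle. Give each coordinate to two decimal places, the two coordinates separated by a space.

A=(0,0), D=(12.00,0)
θ=148°: B = A + 3.00·(cos148°, sin148°) = (-2.5441, 1.5898)
θ=148°: |BD| = 14.6308
θ=148°: circle(B,10.00) ∩ circle(D,9.00): a=7.9647, h=6.0468
θ=148°:   candidates: C₊=(6.0304,6.7353) cross=88.469; C₋=(4.7164,-5.2867) cross=-88.469
θ=148°:   branch + wants cross > 0 → take C=(6.0304,6.7353) (cross=88.469)
θ=148°: ex = (C−B)/|BC| = (0.8575,0.5146); ey = (-0.5146,0.8575)
θ=148°: P = B + 2.93·ex + -2.70·ey = (1.3575,0.7823)
θ=330°: B = A + 3.00·(cos330°, sin330°) = (2.5981, -1.5000)
θ=330°: |BD| = 9.5208
θ=330°: circle(B,10.00) ∩ circle(D,9.00): a=5.7582, h=8.1757
θ=330°:   candidates: C₊=(6.9963,7.4808) cross=77.840; C₋=(9.5725,-8.6664) cross=-77.840
θ=330°:   branch + wants cross > 0 → take C=(6.9963,7.4808) (cross=77.840)
θ=330°: ex = (C−B)/|BC| = (0.4398,0.8981); ey = (-0.8981,0.4398)
θ=330°: P = B + 2.93·ex + -2.70·ey = (6.3116,-0.0561)
θ=343°: B = A + 3.00·(cos343°, sin343°) = (2.8689, -0.8771)
θ=343°: |BD| = 9.1731
θ=343°: circle(B,10.00) ∩ circle(D,9.00): a=5.6222, h=8.2699
θ=343°:   candidates: C₊=(7.6746,7.8925) cross=75.861; C₋=(9.2561,-8.5715) cross=-75.861
θ=343°:   branch + wants cross > 0 → take C=(7.6746,7.8925) (cross=75.861)
θ=343°: ex = (C−B)/|BC| = (0.4806,0.8770); ey = (-0.8770,0.4806)
θ=343°: P = B + 2.93·ex + -2.70·ey = (6.6448,0.3948)

θ=148°: 1.36 0.78
θ=330°: 6.31 -0.06
θ=343°: 6.64 0.39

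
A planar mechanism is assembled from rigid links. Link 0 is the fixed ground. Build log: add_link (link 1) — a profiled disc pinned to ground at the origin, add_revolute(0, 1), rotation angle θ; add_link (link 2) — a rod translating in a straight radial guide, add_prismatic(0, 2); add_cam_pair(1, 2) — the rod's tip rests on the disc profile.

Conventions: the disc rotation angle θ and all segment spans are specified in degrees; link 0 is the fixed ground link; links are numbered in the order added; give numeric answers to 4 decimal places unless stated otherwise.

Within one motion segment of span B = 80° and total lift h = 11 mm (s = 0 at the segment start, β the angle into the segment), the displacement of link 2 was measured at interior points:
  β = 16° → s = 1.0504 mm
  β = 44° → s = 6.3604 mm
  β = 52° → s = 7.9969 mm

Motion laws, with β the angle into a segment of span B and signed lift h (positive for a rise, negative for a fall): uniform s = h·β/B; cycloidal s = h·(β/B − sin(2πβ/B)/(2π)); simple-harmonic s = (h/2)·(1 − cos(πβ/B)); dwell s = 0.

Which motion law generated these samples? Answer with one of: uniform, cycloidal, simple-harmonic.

candidates at β/B = r: uniform s = h·r (linear in β); cycloidal s = h·(r − sin(2πr)/(2π)); simple-harmonic s = (h/2)(1 − cos(πr))
β=16°: printed 1.0504 | uniform 2.2000, cycloidal 0.5350, simple-harmonic 1.0504
β=44°: printed 6.3604 | uniform 6.0500, cycloidal 6.5910, simple-harmonic 6.3604
β=52°: printed 7.9969 | uniform 7.1500, cycloidal 8.5663, simple-harmonic 7.9969
only one law matches every sample → simple-harmonic

simple-harmonic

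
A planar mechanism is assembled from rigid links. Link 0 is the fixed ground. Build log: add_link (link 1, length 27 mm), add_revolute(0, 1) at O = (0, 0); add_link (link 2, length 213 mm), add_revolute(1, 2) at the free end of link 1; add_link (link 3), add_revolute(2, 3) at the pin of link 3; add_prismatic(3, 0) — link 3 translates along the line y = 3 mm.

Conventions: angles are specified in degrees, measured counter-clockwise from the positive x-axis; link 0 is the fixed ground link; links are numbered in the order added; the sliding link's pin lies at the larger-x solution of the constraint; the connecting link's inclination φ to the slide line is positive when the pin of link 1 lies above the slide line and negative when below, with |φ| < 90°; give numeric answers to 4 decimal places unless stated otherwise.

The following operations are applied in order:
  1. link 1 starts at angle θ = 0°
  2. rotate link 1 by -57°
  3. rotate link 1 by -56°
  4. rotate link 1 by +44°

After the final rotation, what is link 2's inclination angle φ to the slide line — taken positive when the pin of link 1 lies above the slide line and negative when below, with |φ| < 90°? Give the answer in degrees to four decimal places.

geometry: r = 27 mm, L = 213 mm, e = 3 mm; θ starts at 0°
rotate link 1 by -57°: θ ← 0° -57° = -57°
rotate link 1 by -56°: θ ← -57° -56° = -113°
rotate link 1 by +44°: θ ← -113° +44° = -69°
h = r sin θ − e = -25.206672 − 3 = -28.206672
sin φ = h / L = -28.206672 / 213 = -0.13242569
φ = arcsin(-0.13242569) = -7.609786°

-7.6098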